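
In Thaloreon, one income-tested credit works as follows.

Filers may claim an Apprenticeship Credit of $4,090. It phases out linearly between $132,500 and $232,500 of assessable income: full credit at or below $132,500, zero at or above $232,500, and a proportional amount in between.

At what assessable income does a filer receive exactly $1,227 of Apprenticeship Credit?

$1,227 is 1,227/4,090 of the full $4,090, so 2,863/4,090 of the $100,000 range has been used: income = $132,500 + $100,000 × 2,863/4,090 = $202,500.

$202,500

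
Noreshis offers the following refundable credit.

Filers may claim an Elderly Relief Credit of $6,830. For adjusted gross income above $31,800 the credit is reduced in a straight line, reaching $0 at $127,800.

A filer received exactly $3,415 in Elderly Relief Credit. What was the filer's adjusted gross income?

$79,800

$3,415 is 3,415/6,830 of the full $6,830, so 3,415/6,830 of the $96,000 range has been used: income = $31,800 + $96,000 × 3,415/6,830 = $79,800.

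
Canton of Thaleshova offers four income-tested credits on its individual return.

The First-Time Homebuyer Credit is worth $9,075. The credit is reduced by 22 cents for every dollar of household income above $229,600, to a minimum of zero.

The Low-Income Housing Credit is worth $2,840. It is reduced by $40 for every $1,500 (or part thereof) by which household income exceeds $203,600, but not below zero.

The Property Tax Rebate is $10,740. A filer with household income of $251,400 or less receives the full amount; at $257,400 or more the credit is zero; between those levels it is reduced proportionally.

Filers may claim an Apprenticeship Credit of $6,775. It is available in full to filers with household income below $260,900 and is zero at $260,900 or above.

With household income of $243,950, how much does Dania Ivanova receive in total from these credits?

$25,193

First-Time Homebuyer Credit: 22% of the $14,350 excess over $229,600 is $3,157; credit = $9,075 − $3,157 = $5,918.
Low-Income Housing Credit: income exceeds $203,600 by $40,350, which is 27 full-or-partial $1,500 increments; reduction = 27 × $40 = $1,080, leaving $1,760.
Property Tax Rebate: $243,950 is at or below the $251,400 threshold, so the full $10,740 applies.
Apprenticeship Credit: $243,950 is below the $260,900 cutoff, so the full $6,775 applies.
Total: $5,918 + $1,760 + $10,740 + $6,775 = $25,193.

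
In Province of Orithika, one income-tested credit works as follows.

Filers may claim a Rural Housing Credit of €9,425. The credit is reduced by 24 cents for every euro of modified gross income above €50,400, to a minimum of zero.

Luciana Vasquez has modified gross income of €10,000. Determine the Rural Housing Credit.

Rural Housing Credit: €10,000 is at or below the €50,400 threshold, so the full €9,425 applies.

€9,425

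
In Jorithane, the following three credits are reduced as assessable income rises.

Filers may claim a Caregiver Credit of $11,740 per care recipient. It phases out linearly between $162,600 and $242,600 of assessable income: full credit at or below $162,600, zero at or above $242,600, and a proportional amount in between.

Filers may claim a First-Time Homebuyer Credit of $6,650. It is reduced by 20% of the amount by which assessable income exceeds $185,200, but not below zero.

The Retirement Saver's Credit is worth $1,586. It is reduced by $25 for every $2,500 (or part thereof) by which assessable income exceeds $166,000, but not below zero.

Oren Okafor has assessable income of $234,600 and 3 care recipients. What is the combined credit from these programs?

Caregiver Credit: base = 3 × $11,740 = $35,220. $234,600 is $72,000 into a $80,000 phase-out range, leaving 8,000/80,000 of the credit: $35,220 × 8,000/80,000 = $3,522.
First-Time Homebuyer Credit: 20% of the $49,400 excess over $185,200 is $9,880 ≥ base, so the credit is $0.
Retirement Saver's Credit: income exceeds $166,000 by $68,600, which is 28 full-or-partial $2,500 increments; reduction = 28 × $25 = $700, leaving $886.
Total: $3,522 + $0 + $886 = $4,408.

$4,408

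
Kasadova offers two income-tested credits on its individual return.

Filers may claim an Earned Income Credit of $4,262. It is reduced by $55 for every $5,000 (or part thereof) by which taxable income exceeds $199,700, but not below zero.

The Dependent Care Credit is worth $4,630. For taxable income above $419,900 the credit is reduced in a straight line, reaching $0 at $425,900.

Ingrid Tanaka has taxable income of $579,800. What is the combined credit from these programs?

$27

Earned Income Credit: income exceeds $199,700 by $380,100, which is 77 full-or-partial $5,000 increments; reduction = 77 × $55 = $4,235, leaving $27.
Dependent Care Credit: $579,800 is at or above $425,900, so the credit is $0.
Total: $27 + $0 = $27.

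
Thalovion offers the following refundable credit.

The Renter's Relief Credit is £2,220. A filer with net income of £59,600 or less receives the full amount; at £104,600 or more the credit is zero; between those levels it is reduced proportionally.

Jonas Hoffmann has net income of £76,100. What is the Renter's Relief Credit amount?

£1,406

Renter's Relief Credit: £76,100 is £16,500 into a £45,000 phase-out range, leaving 28,500/45,000 of the credit: £2,220 × 28,500/45,000 = £1,406.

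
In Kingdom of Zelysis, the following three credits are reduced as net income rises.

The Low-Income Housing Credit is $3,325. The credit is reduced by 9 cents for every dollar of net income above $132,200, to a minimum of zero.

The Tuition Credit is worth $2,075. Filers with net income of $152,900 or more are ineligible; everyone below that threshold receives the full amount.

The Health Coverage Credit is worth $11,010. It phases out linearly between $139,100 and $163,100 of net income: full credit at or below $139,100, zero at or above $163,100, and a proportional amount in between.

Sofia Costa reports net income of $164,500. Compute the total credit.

$418

Low-Income Housing Credit: 9% of the $32,300 excess over $132,200 is $2,907; credit = $3,325 − $2,907 = $418.
Tuition Credit: $164,500 meets or exceeds the $152,900 cutoff, so the credit is $0.
Health Coverage Credit: $164,500 is at or above $163,100, so the credit is $0.
Total: $418 + $0 + $0 = $418.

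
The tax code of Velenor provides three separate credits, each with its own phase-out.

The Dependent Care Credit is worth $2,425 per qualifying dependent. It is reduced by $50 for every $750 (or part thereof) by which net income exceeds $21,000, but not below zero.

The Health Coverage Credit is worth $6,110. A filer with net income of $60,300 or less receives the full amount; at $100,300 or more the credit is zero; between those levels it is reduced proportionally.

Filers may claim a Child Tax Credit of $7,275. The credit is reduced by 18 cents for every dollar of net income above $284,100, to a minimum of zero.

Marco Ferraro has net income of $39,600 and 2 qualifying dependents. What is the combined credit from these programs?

Dependent Care Credit: base = 2 × $2,425 = $4,850. income exceeds $21,000 by $18,600, which is 25 full-or-partial $750 increments; reduction = 25 × $50 = $1,250, leaving $3,600.
Health Coverage Credit: $39,600 is at or below the $60,300 threshold, so the full $6,110 applies.
Child Tax Credit: $39,600 is at or below the $284,100 threshold, so the full $7,275 applies.
Total: $3,600 + $6,110 + $7,275 = $16,985.

$16,985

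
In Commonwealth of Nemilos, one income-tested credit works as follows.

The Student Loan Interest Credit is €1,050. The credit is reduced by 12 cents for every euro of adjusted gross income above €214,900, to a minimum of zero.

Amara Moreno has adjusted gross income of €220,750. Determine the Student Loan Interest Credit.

Student Loan Interest Credit: 12% of the €5,850 excess over €214,900 is €702; credit = €1,050 − €702 = €348.

€348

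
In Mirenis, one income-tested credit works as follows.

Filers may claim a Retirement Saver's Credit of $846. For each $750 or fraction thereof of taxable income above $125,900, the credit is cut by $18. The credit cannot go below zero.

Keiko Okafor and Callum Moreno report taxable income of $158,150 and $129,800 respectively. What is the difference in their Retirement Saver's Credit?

$666

Keiko ($158,150): Retirement Saver's Credit: income exceeds $125,900 by $32,250, which is 43 full-or-partial $750 increments; reduction = 43 × $18 = $774, leaving $72.
Callum ($129,800): Retirement Saver's Credit: income exceeds $125,900 by $3,900, which is 6 full-or-partial $750 increments; reduction = 6 × $18 = $108, leaving $738.
Difference: |$72 − $738| = $666.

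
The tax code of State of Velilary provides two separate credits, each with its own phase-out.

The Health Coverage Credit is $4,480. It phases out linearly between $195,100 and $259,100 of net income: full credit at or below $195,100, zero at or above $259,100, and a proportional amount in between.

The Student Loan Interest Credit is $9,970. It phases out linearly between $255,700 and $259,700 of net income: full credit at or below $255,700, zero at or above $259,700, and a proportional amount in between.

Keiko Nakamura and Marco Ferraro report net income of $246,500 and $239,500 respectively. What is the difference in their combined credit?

Keiko ($246,500): Health Coverage Credit: $246,500 is $51,400 into a $64,000 phase-out range, leaving 12,600/64,000 of the credit: $4,480 × 12,600/64,000 = $882. Student Loan Interest Credit: $246,500 is at or below the $255,700 threshold, so the full $9,970 applies. total $882 + $9,970 = $10,852
Marco ($239,500): Health Coverage Credit: $239,500 is $44,400 into a $64,000 phase-out range, leaving 19,600/64,000 of the credit: $4,480 × 19,600/64,000 = $1,372. Student Loan Interest Credit: $239,500 is at or below the $255,700 threshold, so the full $9,970 applies. total $1,372 + $9,970 = $11,342
Difference: |$10,852 − $11,342| = $490.

$490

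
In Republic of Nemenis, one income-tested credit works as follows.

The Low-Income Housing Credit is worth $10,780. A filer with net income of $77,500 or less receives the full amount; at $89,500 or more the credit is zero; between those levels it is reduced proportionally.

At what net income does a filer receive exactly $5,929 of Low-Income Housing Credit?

$5,929 is 5,929/10,780 of the full $10,780, so 4,851/10,780 of the $12,000 range has been used: income = $77,500 + $12,000 × 4,851/10,780 = $82,900.

$82,900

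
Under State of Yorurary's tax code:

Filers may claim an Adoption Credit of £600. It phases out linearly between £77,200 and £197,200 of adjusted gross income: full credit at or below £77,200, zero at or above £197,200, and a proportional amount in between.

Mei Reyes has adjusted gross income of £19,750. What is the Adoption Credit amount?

£600

Adoption Credit: £19,750 is at or below the £77,200 threshold, so the full £600 applies.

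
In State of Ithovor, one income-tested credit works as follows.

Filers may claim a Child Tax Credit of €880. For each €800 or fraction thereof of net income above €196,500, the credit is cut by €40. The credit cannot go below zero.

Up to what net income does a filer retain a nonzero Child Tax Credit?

€213,300

After 21 increments the reduction is 21 × €40 = €840, leaving €40; one more increment wipes it out. Increment 21 ends at excess 21 × €800 = €16,800, so the highest qualifying income is €196,500 + €16,800 = €213,300.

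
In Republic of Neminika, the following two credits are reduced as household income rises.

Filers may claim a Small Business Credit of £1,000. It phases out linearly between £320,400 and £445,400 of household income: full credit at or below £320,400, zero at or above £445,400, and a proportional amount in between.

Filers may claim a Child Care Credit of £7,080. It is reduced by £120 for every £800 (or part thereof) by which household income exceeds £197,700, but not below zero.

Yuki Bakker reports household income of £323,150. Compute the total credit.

£978

Small Business Credit: £323,150 is £2,750 into a £125,000 phase-out range, leaving 122,250/125,000 of the credit: £1,000 × 122,250/125,000 = £978.
Child Care Credit: income exceeds £197,700 by £125,450 → 157 increments × £120 = £18,840 ≥ base, so the credit is £0.
Total: £978 + £0 = £978.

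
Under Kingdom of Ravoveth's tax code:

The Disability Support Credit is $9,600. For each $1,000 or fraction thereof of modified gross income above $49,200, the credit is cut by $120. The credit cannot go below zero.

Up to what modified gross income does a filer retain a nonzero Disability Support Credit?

After 79 increments the reduction is 79 × $120 = $9,480, leaving $120; one more increment wipes it out. Increment 79 ends at excess 79 × $1,000 = $79,000, so the highest qualifying income is $49,200 + $79,000 = $128,200.

$128,200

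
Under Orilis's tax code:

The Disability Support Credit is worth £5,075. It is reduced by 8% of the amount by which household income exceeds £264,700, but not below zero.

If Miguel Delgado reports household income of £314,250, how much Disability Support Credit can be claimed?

Disability Support Credit: 8% of the £49,550 excess over £264,700 is £3,964; credit = £5,075 − £3,964 = £1,111.

£1,111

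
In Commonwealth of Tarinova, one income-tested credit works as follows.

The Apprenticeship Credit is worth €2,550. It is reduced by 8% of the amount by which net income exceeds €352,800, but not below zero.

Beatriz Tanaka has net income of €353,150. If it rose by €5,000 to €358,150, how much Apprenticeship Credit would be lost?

At €353,150 — 8% of the €350 excess over €352,800 is €28; credit = €2,550 − €28 = €2,522.
At €358,150 — 8% of the €5,350 excess over €352,800 is €428; credit = €2,550 − €428 = €2,122.
Lost: €2,522 − €2,122 = €400.

€400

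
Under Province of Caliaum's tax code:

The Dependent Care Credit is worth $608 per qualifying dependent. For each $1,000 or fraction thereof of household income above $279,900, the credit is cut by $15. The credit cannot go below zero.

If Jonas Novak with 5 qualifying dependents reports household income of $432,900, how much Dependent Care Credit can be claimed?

Dependent Care Credit: base = 5 × $608 = $3,040. income exceeds $279,900 by $153,000, which is 153 full-or-partial $1,000 increments; reduction = 153 × $15 = $2,295, leaving $745.

$745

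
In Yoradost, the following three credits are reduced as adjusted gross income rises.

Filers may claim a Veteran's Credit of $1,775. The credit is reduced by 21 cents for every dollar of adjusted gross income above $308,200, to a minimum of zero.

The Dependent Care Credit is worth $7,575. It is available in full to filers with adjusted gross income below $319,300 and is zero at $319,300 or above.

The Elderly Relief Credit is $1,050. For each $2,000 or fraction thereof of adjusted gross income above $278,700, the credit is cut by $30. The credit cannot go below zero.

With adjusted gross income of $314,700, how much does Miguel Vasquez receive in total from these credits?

$8,495

Veteran's Credit: 21% of the $6,500 excess over $308,200 is $1,365; credit = $1,775 − $1,365 = $410.
Dependent Care Credit: $314,700 is below the $319,300 cutoff, so the full $7,575 applies.
Elderly Relief Credit: income exceeds $278,700 by $36,000, which is 18 full-or-partial $2,000 increments; reduction = 18 × $30 = $540, leaving $510.
Total: $410 + $7,575 + $510 = $8,495.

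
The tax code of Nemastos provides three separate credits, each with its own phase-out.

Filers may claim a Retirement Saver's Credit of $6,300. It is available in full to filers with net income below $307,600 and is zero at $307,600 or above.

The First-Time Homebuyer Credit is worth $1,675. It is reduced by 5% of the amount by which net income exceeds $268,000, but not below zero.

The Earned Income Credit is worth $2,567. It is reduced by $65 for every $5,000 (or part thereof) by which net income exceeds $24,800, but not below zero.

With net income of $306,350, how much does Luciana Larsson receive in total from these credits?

$6,300

Retirement Saver's Credit: $306,350 is below the $307,600 cutoff, so the full $6,300 applies.
First-Time Homebuyer Credit: 5% of the $38,350 excess over $268,000 is $1,917.50 ≥ base, so the credit is $0.
Earned Income Credit: income exceeds $24,800 by $281,550 → 57 increments × $65 = $3,705 ≥ base, so the credit is $0.
Total: $6,300 + $0 + $0 = $6,300.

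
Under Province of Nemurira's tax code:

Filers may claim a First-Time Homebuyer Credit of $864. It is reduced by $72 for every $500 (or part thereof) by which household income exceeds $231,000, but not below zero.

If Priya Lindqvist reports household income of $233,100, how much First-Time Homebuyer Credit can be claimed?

First-Time Homebuyer Credit: income exceeds $231,000 by $2,100, which is 5 full-or-partial $500 increments; reduction = 5 × $72 = $360, leaving $504.

$504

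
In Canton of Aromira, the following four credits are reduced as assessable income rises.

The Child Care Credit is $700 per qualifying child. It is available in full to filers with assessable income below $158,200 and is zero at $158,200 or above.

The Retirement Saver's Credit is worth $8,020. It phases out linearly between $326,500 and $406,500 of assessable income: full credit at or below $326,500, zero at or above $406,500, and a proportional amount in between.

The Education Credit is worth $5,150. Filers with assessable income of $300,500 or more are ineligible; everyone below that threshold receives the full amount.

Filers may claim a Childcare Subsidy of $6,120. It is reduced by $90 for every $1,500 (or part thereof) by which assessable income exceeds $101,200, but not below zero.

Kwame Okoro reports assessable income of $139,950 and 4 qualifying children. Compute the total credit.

$19,750

Child Care Credit: base = 4 × $700 = $2,800. $139,950 is below the $158,200 cutoff, so the full $2,800 applies.
Retirement Saver's Credit: $139,950 is at or below the $326,500 threshold, so the full $8,020 applies.
Education Credit: $139,950 is below the $300,500 cutoff, so the full $5,150 applies.
Childcare Subsidy: income exceeds $101,200 by $38,750, which is 26 full-or-partial $1,500 increments; reduction = 26 × $90 = $2,340, leaving $3,780.
Total: $2,800 + $8,020 + $5,150 + $3,780 = $19,750.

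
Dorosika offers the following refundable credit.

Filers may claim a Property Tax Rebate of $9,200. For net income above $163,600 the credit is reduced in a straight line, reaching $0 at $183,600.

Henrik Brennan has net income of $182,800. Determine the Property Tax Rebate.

$368

Property Tax Rebate: $182,800 is $19,200 into a $20,000 phase-out range, leaving 800/20,000 of the credit: $9,200 × 800/20,000 = $368.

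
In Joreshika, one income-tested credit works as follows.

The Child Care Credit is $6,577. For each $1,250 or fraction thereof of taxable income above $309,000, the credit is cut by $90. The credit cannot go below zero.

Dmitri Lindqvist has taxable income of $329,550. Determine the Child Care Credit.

Child Care Credit: income exceeds $309,000 by $20,550, which is 17 full-or-partial $1,250 increments; reduction = 17 × $90 = $1,530, leaving $5,047.

$5,047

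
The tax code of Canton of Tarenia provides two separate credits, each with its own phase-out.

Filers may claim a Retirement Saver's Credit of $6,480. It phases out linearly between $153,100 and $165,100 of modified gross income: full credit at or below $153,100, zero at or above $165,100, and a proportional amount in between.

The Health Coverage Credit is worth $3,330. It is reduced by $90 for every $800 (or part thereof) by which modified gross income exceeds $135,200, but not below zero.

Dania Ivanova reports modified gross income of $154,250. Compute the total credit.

Retirement Saver's Credit: $154,250 is $1,150 into a $12,000 phase-out range, leaving 10,850/12,000 of the credit: $6,480 × 10,850/12,000 = $5,859.
Health Coverage Credit: income exceeds $135,200 by $19,050, which is 24 full-or-partial $800 increments; reduction = 24 × $90 = $2,160, leaving $1,170.
Total: $5,859 + $1,170 = $7,029.

$7,029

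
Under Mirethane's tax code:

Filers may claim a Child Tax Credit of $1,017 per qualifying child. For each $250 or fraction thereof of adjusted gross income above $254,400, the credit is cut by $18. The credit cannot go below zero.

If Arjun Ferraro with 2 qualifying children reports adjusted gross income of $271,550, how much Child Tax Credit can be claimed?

Child Tax Credit: base = 2 × $1,017 = $2,034. income exceeds $254,400 by $17,150, which is 69 full-or-partial $250 increments; reduction = 69 × $18 = $1,242, leaving $792.

$792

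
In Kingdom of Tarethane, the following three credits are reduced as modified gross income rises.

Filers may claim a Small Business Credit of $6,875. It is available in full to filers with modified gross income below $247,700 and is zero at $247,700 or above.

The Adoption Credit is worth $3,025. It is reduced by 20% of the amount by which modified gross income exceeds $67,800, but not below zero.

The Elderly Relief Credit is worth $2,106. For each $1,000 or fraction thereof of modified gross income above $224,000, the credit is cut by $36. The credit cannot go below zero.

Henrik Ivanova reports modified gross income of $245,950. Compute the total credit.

$8,189

Small Business Credit: $245,950 is below the $247,700 cutoff, so the full $6,875 applies.
Adoption Credit: 20% of the $178,150 excess over $67,800 is $35,630 ≥ base, so the credit is $0.
Elderly Relief Credit: income exceeds $224,000 by $21,950, which is 22 full-or-partial $1,000 increments; reduction = 22 × $36 = $792, leaving $1,314.
Total: $6,875 + $0 + $1,314 = $8,189.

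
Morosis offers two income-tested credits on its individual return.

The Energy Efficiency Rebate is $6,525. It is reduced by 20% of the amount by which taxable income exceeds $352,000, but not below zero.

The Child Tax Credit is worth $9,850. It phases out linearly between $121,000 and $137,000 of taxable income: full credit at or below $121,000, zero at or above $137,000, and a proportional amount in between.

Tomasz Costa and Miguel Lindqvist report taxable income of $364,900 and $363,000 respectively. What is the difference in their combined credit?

Tomasz ($364,900): Energy Efficiency Rebate: 20% of the $12,900 excess over $352,000 is $2,580; credit = $6,525 − $2,580 = $3,945. Child Tax Credit: $364,900 is at or above $137,000, so the credit is $0. total $3,945 + $0 = $3,945
Miguel ($363,000): Energy Efficiency Rebate: 20% of the $11,000 excess over $352,000 is $2,200; credit = $6,525 − $2,200 = $4,325. Child Tax Credit: $363,000 is at or above $137,000, so the credit is $0. total $4,325 + $0 = $4,325
Difference: |$3,945 − $4,325| = $380.

$380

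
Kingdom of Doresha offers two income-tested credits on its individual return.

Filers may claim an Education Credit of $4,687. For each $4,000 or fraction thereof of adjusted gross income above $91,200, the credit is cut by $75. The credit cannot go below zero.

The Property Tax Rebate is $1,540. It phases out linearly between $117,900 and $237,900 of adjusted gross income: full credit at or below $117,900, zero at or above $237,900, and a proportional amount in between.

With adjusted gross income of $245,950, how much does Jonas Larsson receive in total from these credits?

$1,762

Education Credit: income exceeds $91,200 by $154,750, which is 39 full-or-partial $4,000 increments; reduction = 39 × $75 = $2,925, leaving $1,762.
Property Tax Rebate: $245,950 is at or above $237,900, so the credit is $0.
Total: $1,762 + $0 = $1,762.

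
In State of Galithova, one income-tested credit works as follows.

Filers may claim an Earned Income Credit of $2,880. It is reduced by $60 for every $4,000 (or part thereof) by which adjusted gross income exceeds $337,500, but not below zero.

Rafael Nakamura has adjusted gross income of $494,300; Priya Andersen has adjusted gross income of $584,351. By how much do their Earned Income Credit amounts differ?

Rafael ($494,300): Earned Income Credit: income exceeds $337,500 by $156,800, which is 40 full-or-partial $4,000 increments; reduction = 40 × $60 = $2,400, leaving $480.
Priya ($584,351): Earned Income Credit: income exceeds $337,500 by $246,851 → 62 increments × $60 = $3,720 ≥ base, so the credit is $0.
Difference: |$480 − $0| = $480.

$480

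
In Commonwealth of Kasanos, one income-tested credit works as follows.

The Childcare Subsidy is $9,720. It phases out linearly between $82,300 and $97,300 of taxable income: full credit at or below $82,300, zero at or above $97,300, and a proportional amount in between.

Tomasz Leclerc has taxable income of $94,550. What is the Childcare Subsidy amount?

$1,782

Childcare Subsidy: $94,550 is $12,250 into a $15,000 phase-out range, leaving 2,750/15,000 of the credit: $9,720 × 2,750/15,000 = $1,782.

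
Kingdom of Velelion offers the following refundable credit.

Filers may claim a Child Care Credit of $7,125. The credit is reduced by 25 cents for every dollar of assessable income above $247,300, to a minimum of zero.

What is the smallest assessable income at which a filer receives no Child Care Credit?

The credit falls by 25% of each dollar above $247,300, so it reaches zero when the excess is $7,125 / 25% = $28,500: income = $247,300 + $28,500 = $275,800.

$275,800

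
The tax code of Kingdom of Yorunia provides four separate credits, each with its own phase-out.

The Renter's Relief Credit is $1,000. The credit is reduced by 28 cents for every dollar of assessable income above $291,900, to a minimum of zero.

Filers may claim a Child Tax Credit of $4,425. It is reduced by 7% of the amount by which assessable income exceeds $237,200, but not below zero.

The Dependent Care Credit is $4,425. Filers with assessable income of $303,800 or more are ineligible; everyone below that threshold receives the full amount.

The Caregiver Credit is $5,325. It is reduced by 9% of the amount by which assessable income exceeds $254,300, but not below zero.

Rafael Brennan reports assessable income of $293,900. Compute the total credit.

$7,082

Renter's Relief Credit: 28% of the $2,000 excess over $291,900 is $560; credit = $1,000 − $560 = $440.
Child Tax Credit: 7% of the $56,700 excess over $237,200 is $3,969; credit = $4,425 − $3,969 = $456.
Dependent Care Credit: $293,900 is below the $303,800 cutoff, so the full $4,425 applies.
Caregiver Credit: 9% of the $39,600 excess over $254,300 is $3,564; credit = $5,325 − $3,564 = $1,761.
Total: $440 + $456 + $4,425 + $1,761 = $7,082.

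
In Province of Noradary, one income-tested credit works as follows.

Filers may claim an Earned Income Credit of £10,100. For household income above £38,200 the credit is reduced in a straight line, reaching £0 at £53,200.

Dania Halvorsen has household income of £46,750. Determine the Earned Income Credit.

£4,343

Earned Income Credit: £46,750 is £8,550 into a £15,000 phase-out range, leaving 6,450/15,000 of the credit: £10,100 × 6,450/15,000 = £4,343.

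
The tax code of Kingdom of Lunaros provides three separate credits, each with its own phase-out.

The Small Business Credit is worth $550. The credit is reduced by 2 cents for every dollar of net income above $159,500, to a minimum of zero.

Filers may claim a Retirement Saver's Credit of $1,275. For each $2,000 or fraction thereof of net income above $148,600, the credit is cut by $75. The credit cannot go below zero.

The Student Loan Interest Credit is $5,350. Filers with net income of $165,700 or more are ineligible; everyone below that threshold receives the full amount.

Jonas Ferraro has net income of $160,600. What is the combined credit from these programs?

Small Business Credit: 2% of the $1,100 excess over $159,500 is $22; credit = $550 − $22 = $528.
Retirement Saver's Credit: income exceeds $148,600 by $12,000, which is 6 full-or-partial $2,000 increments; reduction = 6 × $75 = $450, leaving $825.
Student Loan Interest Credit: $160,600 is below the $165,700 cutoff, so the full $5,350 applies.
Total: $528 + $825 + $5,350 = $6,703.

$6,703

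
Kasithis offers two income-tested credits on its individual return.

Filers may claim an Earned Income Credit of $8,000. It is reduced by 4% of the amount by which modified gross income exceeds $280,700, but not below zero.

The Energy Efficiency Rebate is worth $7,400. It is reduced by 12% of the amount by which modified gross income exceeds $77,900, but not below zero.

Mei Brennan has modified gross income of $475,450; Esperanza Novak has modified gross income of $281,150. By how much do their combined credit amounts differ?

Mei ($475,450): Earned Income Credit: 4% of the $194,750 excess over $280,700 is $7,790; credit = $8,000 − $7,790 = $210. Energy Efficiency Rebate: 12% of the $397,550 excess over $77,900 is $47,706 ≥ base, so the credit is $0. total $210 + $0 = $210
Esperanza ($281,150): Earned Income Credit: 4% of the $450 excess over $280,700 is $18; credit = $8,000 − $18 = $7,982. Energy Efficiency Rebate: 12% of the $203,250 excess over $77,900 is $24,390 ≥ base, so the credit is $0. total $7,982 + $0 = $7,982
Difference: |$210 − $7,982| = $7,772.

$7,772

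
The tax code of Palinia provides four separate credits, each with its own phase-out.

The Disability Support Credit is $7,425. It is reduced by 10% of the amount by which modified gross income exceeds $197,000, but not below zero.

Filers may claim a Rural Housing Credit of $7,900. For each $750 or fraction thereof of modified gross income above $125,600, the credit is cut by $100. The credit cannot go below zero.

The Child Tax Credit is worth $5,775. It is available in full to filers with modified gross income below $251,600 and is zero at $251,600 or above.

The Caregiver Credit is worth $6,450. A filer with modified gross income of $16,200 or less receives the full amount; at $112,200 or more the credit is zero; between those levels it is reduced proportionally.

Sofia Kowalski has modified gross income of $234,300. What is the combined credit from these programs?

Disability Support Credit: 10% of the $37,300 excess over $197,000 is $3,730; credit = $7,425 − $3,730 = $3,695.
Rural Housing Credit: income exceeds $125,600 by $108,700 → 145 increments × $100 = $14,500 ≥ base, so the credit is $0.
Child Tax Credit: $234,300 is below the $251,600 cutoff, so the full $5,775 applies.
Caregiver Credit: $234,300 is at or above $112,200, so the credit is $0.
Total: $3,695 + $0 + $5,775 + $0 = $9,470.

$9,470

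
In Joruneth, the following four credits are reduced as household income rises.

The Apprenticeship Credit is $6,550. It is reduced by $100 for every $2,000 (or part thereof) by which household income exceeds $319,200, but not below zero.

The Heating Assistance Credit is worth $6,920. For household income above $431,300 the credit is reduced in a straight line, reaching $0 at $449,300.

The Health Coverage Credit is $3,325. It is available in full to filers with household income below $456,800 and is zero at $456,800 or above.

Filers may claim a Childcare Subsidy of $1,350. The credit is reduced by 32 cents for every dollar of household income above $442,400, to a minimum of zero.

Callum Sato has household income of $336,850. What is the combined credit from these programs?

Apprenticeship Credit: income exceeds $319,200 by $17,650, which is 9 full-or-partial $2,000 increments; reduction = 9 × $100 = $900, leaving $5,650.
Heating Assistance Credit: $336,850 is at or below the $431,300 threshold, so the full $6,920 applies.
Health Coverage Credit: $336,850 is below the $456,800 cutoff, so the full $3,325 applies.
Childcare Subsidy: $336,850 is at or below the $442,400 threshold, so the full $1,350 applies.
Total: $5,650 + $6,920 + $3,325 + $1,350 = $17,245.

$17,245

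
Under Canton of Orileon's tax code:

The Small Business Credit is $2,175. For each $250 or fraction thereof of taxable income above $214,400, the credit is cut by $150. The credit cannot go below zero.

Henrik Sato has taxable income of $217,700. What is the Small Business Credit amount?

$75

Small Business Credit: income exceeds $214,400 by $3,300, which is 14 full-or-partial $250 increments; reduction = 14 × $150 = $2,100, leaving $75.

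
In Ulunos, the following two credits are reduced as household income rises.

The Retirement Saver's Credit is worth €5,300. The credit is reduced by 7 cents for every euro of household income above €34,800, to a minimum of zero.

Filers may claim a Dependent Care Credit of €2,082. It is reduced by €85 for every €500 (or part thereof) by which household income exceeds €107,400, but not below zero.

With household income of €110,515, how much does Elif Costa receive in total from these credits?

€1,487

Retirement Saver's Credit: 7% of the €75,715 excess over €34,800 is €5,300.05 ≥ base, so the credit is €0.
Dependent Care Credit: income exceeds €107,400 by €3,115, which is 7 full-or-partial €500 increments; reduction = 7 × €85 = €595, leaving €1,487.
Total: €0 + €1,487 = €1,487.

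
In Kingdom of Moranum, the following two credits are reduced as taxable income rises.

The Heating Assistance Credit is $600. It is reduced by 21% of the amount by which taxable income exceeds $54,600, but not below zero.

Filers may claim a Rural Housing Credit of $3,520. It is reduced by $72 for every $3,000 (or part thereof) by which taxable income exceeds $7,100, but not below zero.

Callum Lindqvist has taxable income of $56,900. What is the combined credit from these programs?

$2,413

Heating Assistance Credit: 21% of the $2,300 excess over $54,600 is $483; credit = $600 − $483 = $117.
Rural Housing Credit: income exceeds $7,100 by $49,800, which is 17 full-or-partial $3,000 increments; reduction = 17 × $72 = $1,224, leaving $2,296.
Total: $117 + $2,296 = $2,413.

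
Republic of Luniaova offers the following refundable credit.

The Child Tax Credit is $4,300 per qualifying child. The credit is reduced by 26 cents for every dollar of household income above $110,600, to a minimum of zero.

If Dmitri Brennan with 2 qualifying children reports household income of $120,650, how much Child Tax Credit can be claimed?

Child Tax Credit: base = 2 × $4,300 = $8,600. 26% of the $10,050 excess over $110,600 is $2,613; credit = $8,600 − $2,613 = $5,987.

$5,987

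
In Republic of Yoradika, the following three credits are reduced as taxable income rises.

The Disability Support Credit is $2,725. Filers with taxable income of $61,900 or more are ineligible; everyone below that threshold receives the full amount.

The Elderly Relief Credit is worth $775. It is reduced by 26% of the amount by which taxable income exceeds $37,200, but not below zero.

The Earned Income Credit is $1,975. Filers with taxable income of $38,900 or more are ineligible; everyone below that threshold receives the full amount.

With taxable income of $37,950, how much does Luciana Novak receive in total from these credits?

$5,280

Disability Support Credit: $37,950 is below the $61,900 cutoff, so the full $2,725 applies.
Elderly Relief Credit: 26% of the $750 excess over $37,200 is $195; credit = $775 − $195 = $580.
Earned Income Credit: $37,950 is below the $38,900 cutoff, so the full $1,975 applies.
Total: $2,725 + $580 + $1,975 = $5,280.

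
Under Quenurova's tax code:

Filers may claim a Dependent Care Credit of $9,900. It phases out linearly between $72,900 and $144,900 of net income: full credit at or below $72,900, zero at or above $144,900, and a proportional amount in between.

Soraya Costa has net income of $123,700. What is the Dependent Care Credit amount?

Dependent Care Credit: $123,700 is $50,800 into a $72,000 phase-out range, leaving 21,200/72,000 of the credit: $9,900 × 21,200/72,000 = $2,915.

$2,915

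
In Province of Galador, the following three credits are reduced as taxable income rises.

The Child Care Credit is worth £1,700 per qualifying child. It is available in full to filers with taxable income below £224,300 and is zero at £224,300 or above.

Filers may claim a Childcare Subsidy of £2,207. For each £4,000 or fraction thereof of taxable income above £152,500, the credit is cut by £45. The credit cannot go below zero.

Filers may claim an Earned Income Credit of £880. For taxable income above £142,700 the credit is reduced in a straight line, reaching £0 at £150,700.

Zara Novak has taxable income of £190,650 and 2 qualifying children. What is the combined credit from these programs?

£5,157

Child Care Credit: base = 2 × £1,700 = £3,400. £190,650 is below the £224,300 cutoff, so the full £3,400 applies.
Childcare Subsidy: income exceeds £152,500 by £38,150, which is 10 full-or-partial £4,000 increments; reduction = 10 × £45 = £450, leaving £1,757.
Earned Income Credit: £190,650 is at or above £150,700, so the credit is £0.
Total: £3,400 + £1,757 + £0 = £5,157.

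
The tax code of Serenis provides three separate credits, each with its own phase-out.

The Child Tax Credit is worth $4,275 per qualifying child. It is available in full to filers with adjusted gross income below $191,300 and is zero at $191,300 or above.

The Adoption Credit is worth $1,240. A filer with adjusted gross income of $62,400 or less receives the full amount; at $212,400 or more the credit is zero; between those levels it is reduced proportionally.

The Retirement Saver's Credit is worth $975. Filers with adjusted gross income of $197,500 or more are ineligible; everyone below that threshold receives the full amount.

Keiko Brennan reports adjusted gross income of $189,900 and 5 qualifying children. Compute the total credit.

Child Tax Credit: base = 5 × $4,275 = $21,375. $189,900 is below the $191,300 cutoff, so the full $21,375 applies.
Adoption Credit: $189,900 is $127,500 into a $150,000 phase-out range, leaving 22,500/150,000 of the credit: $1,240 × 22,500/150,000 = $186.
Retirement Saver's Credit: $189,900 is below the $197,500 cutoff, so the full $975 applies.
Total: $21,375 + $186 + $975 = $22,536.

$22,536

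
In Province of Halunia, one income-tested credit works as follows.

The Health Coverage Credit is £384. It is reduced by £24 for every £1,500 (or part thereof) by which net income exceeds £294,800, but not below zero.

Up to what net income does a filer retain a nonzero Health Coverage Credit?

£317,300

After 15 increments the reduction is 15 × £24 = £360, leaving £24; one more increment wipes it out. Increment 15 ends at excess 15 × £1,500 = £22,500, so the highest qualifying income is £294,800 + £22,500 = £317,300.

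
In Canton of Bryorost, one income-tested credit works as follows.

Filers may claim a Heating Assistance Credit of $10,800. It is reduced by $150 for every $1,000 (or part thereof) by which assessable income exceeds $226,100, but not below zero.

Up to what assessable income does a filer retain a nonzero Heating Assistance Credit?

After 71 increments the reduction is 71 × $150 = $10,650, leaving $150; one more increment wipes it out. Increment 71 ends at excess 71 × $1,000 = $71,000, so the highest qualifying income is $226,100 + $71,000 = $297,100.

$297,100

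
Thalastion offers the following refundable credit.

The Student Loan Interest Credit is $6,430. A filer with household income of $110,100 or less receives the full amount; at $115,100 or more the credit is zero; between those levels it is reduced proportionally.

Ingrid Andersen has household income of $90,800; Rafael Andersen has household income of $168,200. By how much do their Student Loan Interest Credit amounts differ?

$6,430

Ingrid ($90,800): Student Loan Interest Credit: $90,800 is at or below the $110,100 threshold, so the full $6,430 applies.
Rafael ($168,200): Student Loan Interest Credit: $168,200 is at or above $115,100, so the credit is $0.
Difference: |$6,430 − $0| = $6,430.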